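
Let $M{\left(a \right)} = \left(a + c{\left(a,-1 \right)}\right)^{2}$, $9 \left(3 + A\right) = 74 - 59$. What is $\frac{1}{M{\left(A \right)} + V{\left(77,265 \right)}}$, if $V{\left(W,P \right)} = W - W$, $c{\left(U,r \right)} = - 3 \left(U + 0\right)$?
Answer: $\frac{9}{64} \approx 0.14063$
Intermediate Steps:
$c{\left(U,r \right)} = - 3 U$
$V{\left(W,P \right)} = 0$
$A = - \frac{4}{3}$ ($A = -3 + \frac{74 - 59}{9} = -3 + \frac{1}{9} \cdot 15 = -3 + \frac{5}{3} = - \frac{4}{3} \approx -1.3333$)
$M{\left(a \right)} = 4 a^{2}$ ($M{\left(a \right)} = \left(a - 3 a\right)^{2} = \left(- 2 a\right)^{2} = 4 a^{2}$)
$\frac{1}{M{\left(A \right)} + V{\left(77,265 \right)}} = \frac{1}{4 \left(- \frac{4}{3}\right)^{2} + 0} = \frac{1}{4 \cdot \frac{16}{9} + 0} = \frac{1}{\frac{64}{9} + 0} = \frac{1}{\frac{64}{9}} = \frac{9}{64}$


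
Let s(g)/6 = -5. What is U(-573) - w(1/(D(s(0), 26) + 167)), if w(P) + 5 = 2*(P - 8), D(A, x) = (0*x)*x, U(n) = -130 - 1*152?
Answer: -43589/167 ≈ -261.01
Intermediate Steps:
U(n) = -282 (U(n) = -130 - 152 = -282)
s(g) = -30 (s(g) = 6*(-5) = -30)
D(A, x) = 0 (D(A, x) = 0*x = 0)
w(P) = -21 + 2*P (w(P) = -5 + 2*(P - 8) = -5 + 2*(-8 + P) = -5 + (-16 + 2*P) = -21 + 2*P)
U(-573) - w(1/(D(s(0), 26) + 167)) = -282 - (-21 + 2/(0 + 167)) = -282 - (-21 + 2/167) = -282 - 1*(-3505/167) = -282 + 3505/167 = -43589/167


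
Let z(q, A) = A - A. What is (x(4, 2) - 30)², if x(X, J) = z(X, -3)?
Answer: 900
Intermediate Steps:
z(q, A) = 0
x(X, J) = 0
(x(4, 2) - 30)² = (0 - 30)² = (-30)² = 900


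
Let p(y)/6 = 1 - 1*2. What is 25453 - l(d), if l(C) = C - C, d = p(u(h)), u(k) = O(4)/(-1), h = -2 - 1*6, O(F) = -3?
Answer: 25453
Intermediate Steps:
h = -8 (h = -2 - 6 = -8)
u(k) = 3 (u(k) = -3/(-1) = -3*(-1) = 3)
p(y) = -6 (p(y) = 6*(1 - 1*2) = 6*(1 - 2) = 6*(-1) = -6)
d = -6
l(C) = 0
25453 - l(d) = 25453 - 1*0 = 25453 + 0 = 25453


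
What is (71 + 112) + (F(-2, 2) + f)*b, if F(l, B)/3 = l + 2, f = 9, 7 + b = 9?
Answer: 201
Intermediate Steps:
b = 2 (b = -7 + 9 = 2)
F(l, B) = 6 + 3*l (F(l, B) = 3*(l + 2) = 3*(2 + l) = 6 + 3*l)
(71 + 112) + (F(-2, 2) + f)*b = (71 + 112) + ((6 + 3*(-2)) + 9)*2 = 183 + ((6 - 6) + 9)*2 = 183 + (0 + 9)*2 = 183 + 9*2 = 183 + 18 = 201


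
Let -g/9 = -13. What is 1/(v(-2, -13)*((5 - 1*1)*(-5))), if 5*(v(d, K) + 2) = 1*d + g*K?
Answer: 1/6132 ≈ 0.00016308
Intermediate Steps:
g = 117 (g = -9*(-13) = 117)
v(d, K) = -2 + d/5 + 117*K/5 (v(d, K) = -2 + (1*d + 117*K)/5 = -2 + (d + 117*K)/5 = -2 + (d/5 + 117*K/5) = -2 + d/5 + 117*K/5)
1/(v(-2, -13)*((5 - 1*1)*(-5))) = 1/((-2 + (⅕)*(-2) + (117/5)*(-13))*((5 - 1*1)*(-5))) = 1/((-2 - ⅖ - 1521/5)*((5 - 1)*(-5))) = 1/(-6132*(-5)/5) = 1/(-1533/5*(-20)) = 1/6132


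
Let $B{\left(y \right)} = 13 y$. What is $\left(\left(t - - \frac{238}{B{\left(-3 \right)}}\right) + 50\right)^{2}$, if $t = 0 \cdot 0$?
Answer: $\frac{2930944}{1521} \approx 1927.0$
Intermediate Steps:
$t = 0$
$\left(\left(t - - \frac{238}{B{\left(-3 \right)}}\right) + 50\right)^{2} = \left(\left(0 - - \frac{238}{13 \left(-3\right)}\right) + 50\right)^{2} = \left(\left(0 - - \frac{238}{-39}\right) + 50\right)^{2} = \left(\left(0 - \left(-238\right) \left(- \frac{1}{39}\right)\right) + 50\right)^{2} = \left(\left(0 - \frac{238}{39}\right) + 50\right)^{2} = \left(- \frac{238}{39} + 50\right)^{2} = \left(\frac{1712}{39}\right)^{2} = \frac{2930944}{1521}$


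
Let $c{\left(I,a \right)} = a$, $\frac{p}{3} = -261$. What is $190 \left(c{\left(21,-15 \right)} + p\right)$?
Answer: $-151620$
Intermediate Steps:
$p = -783$ ($p = 3 \left(-261\right) = -783$)
$190 \left(c{\left(21,-15 \right)} + p\right) = 190 \left(-15 - 783\right) = 190 \left(-798\right) = -151620$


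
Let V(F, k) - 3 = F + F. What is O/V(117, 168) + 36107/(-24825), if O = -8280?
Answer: -71369453/1961175 ≈ -36.391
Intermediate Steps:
V(F, k) = 3 + 2*F (V(F, k) = 3 + (F + F) = 3 + 2*F)
O/V(117, 168) + 36107/(-24825) = -8280/(3 + 2*117) + 36107/(-24825) = -8280/(3 + 234) + 36107*(-1/24825) = -8280/237 - 36107/24825 = -8280*1/237 - 36107/24825 = -2760/79 - 36107/24825 = -71369453/1961175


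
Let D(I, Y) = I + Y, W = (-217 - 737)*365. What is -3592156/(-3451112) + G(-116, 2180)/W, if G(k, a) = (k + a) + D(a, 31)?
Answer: 1716765468/1669044041 ≈ 1.0286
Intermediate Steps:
W = -348210 (W = -954*365 = -348210)
G(k, a) = 31 + k + 2*a (G(k, a) = (k + a) + (a + 31) = (a + k) + (31 + a) = 31 + k + 2*a)
-3592156/(-3451112) + G(-116, 2180)/W = -3592156/(-3451112) + (31 - 116 + 2*2180)/(-348210) = -3592156*(-1/3451112) + (31 - 116 + 4360)*(-1/348210) = 898039/862778 + 4275*(-1/348210) = 898039/862778 - 95/7738 = 1716765468/1669044041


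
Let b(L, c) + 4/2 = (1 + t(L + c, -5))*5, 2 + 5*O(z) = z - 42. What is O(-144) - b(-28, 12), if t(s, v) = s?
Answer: 197/5 ≈ 39.400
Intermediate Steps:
O(z) = -44/5 + z/5 (O(z) = -⅖ + (z - 42)/5 = -⅖ + (-42 + z)/5 = -⅖ + (-42/5 + z/5) = -44/5 + z/5)
b(L, c) = 3 + 5*L + 5*c (b(L, c) = -2 + (1 + (L + c))*5 = -2 + (1 + L + c)*5 = -2 + (5 + 5*L + 5*c) = 3 + 5*L + 5*c)
O(-144) - b(-28, 12) = (-44/5 + (⅕)*(-144)) - (3 + 5*(-28) + 5*12) = (-44/5 - 144/5) - (3 - 140 + 60) = -188/5 - 1*(-77) = -188/5 + 77 = 197/5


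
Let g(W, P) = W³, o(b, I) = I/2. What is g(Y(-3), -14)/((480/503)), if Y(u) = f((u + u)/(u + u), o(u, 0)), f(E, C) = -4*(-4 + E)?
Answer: 9054/5 ≈ 1810.8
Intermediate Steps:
o(b, I) = I/2 (o(b, I) = I*(½) = I/2)
f(E, C) = 16 - 4*E
Y(u) = 12 (Y(u) = 16 - 4*(u + u)/(u + u) = 16 - 4*2*u/(2*u) = 16 - 4*2*u*1/(2*u) = 16 - 4*1 = 16 - 4 = 12)
g(Y(-3), -14)/((480/503)) = 12³/((480/503)) = 1728/((480*(1/503))) = 1728/(480/503) = 1728*(503/480) = 9054/5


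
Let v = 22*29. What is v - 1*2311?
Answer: -1673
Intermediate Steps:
v = 638
v - 1*2311 = 638 - 1*2311 = 638 - 2311 = -1673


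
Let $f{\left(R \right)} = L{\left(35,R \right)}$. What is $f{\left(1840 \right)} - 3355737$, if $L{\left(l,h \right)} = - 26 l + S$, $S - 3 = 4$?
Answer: $-3356640$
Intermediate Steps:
$S = 7$ ($S = 3 + 4 = 7$)
$L{\left(l,h \right)} = 7 - 26 l$ ($L{\left(l,h \right)} = - 26 l + 7 = 7 - 26 l$)
$f{\left(R \right)} = -903$ ($f{\left(R \right)} = 7 - 910 = -903$)
$f{\left(1840 \right)} - 3355737 = -903 - 3355737 = -3356640$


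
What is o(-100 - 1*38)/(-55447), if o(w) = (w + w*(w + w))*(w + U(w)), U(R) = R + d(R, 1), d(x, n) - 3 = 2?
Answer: 10284450/55447 ≈ 185.48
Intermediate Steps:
d(x, n) = 5 (d(x, n) = 3 + 2 = 5)
U(R) = 5 + R (U(R) = R + 5 = 5 + R)
o(w) = (5 + 2*w)*(w + 2*w**2) (o(w) = (w + w*(w + w))*(w + (5 + w)) = (w + w*(2*w))*(5 + 2*w) = (w + 2*w**2)*(5 + 2*w) = (5 + 2*w)*(w + 2*w**2))
o(-100 - 1*38)/(-55447) = ((-100 - 1*38)*(5 + 4*(-100 - 1*38)**2 + 12*(-100 - 1*38)))/(-55447) = ((-100 - 38)*(5 + 4*(-100 - 38)**2 + 12*(-100 - 38)))*(-1/55447) = -138*(5 + 4*(-138)**2 + 12*(-138))*(-1/55447) = -138*(5 + 4*19044 - 1656)*(-1/55447) = -138*(5 + 76176 - 1656)*(-1/55447) = -138*74525*(-1/55447) = -10284450*(-1/55447) = 10284450/55447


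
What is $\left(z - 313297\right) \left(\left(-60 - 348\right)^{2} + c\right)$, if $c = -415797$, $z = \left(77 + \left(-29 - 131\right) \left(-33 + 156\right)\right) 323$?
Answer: $1656834240978$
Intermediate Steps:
$z = -6331769$ ($z = \left(77 - 19680\right) 323 = \left(-19603\right) 323 = -6331769$)
$\left(z - 313297\right) \left(\left(-60 - 348\right)^{2} + c\right) = \left(-6331769 - 313297\right) \left(\left(-60 - 348\right)^{2} - 415797\right) = - 6645066 \left(\left(-408\right)^{2} - 415797\right) = - 6645066 \left(166464 - 415797\right) = \left(-6645066\right) \left(-249333\right) = 1656834240978$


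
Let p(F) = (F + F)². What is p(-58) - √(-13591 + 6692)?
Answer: 13456 - I*√6899 ≈ 13456.0 - 83.06*I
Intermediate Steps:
p(F) = 4*F² (p(F) = (2*F)² = 4*F²)
p(-58) - √(-13591 + 6692) = 4*(-58)² - √(-13591 + 6692) = 4*3364 - √(-6899) = 13456 - I*√6899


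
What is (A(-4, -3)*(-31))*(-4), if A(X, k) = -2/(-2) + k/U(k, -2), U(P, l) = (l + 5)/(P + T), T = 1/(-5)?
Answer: 2604/5 ≈ 520.80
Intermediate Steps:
T = -⅕ (T = 1*(-⅕) = -⅕ ≈ -0.20000)
U(P, l) = (5 + l)/(-⅕ + P) (U(P, l) = (l + 5)/(P - ⅕) = (5 + l)/(-⅕ + P))
A(X, k) = 1 + k*(-1/15 + k/3) (A(X, k) = -2/(-2) + k/((5*(5 - 2)/(-1 + 5*k))) = -2*(-½) + k/((5*3/(-1 + 5*k))) = 1 + k/((15/(-1 + 5*k))) = 1 + k*(-1/15 + k/3))
(A(-4, -3)*(-31))*(-4) = ((1 + (1/15)*(-3)*(-1 + 5*(-3)))*(-31))*(-4) = ((1 + (1/15)*(-3)*(-1 - 15))*(-31))*(-4) = ((1 + (1/15)*(-3)*(-16))*(-31))*(-4) = ((1 + 16/5)*(-31))*(-4) = ((21/5)*(-31))*(-4) = -651/5*(-4) = 2604/5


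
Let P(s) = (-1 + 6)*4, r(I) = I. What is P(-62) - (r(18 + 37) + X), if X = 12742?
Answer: -12777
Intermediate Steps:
P(s) = 20 (P(s) = 5*4 = 20)
P(-62) - (r(18 + 37) + X) = 20 - ((18 + 37) + 12742) = 20 - (55 + 12742) = 20 - 1*12797 = 20 - 12797 = -12777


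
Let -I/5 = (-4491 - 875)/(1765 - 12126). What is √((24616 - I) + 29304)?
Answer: 5*√231544291758/10361 ≈ 232.21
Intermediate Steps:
I = -26830/10361 (I = -5*(-4491 - 875)/(1765 - 12126) = -(-26830)/(-10361) = -(-26830)*(-1)/10361 = -5*5366/10361 = -26830/10361 ≈ -2.5895)
√((24616 - I) + 29304) = √((24616 - 1*(-26830/10361)) + 29304) = √((24616 + 26830/10361) + 29304) = √(255073206/10361 + 29304) = √(558691950/10361) = 5*√231544291758/10361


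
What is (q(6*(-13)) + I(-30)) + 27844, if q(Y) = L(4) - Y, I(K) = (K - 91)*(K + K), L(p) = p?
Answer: 35186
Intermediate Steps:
I(K) = 2*K*(-91 + K) (I(K) = (-91 + K)*(2*K) = 2*K*(-91 + K))
q(Y) = 4 - Y
(q(6*(-13)) + I(-30)) + 27844 = ((4 - 6*(-13)) + 2*(-30)*(-91 - 30)) + 27844 = ((4 - 1*(-78)) + 2*(-30)*(-121)) + 27844 = ((4 + 78) + 7260) + 27844 = (82 + 7260) + 27844 = 7342 + 27844 = 35186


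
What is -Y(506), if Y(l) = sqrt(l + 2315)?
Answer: -sqrt(2821) ≈ -53.113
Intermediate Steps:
Y(l) = sqrt(2315 + l)
-Y(506) = -sqrt(2315 + 506) = -sqrt(2821)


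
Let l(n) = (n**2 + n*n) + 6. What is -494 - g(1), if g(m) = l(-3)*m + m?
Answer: -519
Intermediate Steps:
l(n) = 6 + 2*n**2 (l(n) = (n**2 + n**2) + 6 = 2*n**2 + 6 = 6 + 2*n**2)
g(m) = 25*m (g(m) = (6 + 2*(-3)**2)*m + m = (6 + 2*9)*m + m = (6 + 18)*m + m = 24*m + m = 25*m)
-494 - g(1) = -494 - 25 = -519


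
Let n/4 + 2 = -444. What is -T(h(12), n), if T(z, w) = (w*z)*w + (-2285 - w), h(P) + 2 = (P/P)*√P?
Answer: 6365813 - 6365312*√3 ≈ -4.6592e+6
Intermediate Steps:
n = -1784 (n = -8 + 4*(-444) = -8 - 1776 = -1784)
h(P) = -2 + √P (h(P) = -2 + (P/P)*√P = -2 + 1*√P = -2 + √P)
T(z, w) = -2285 - w + z*w² (T(z, w) = z*w² + (-2285 - w) = -2285 - w + z*w²)
-T(h(12), n) = -(-2285 - 1*(-1784) + (-2 + √12)*(-1784)²) = -(-2285 + 1784 + (-2 + 2*√3)*3182656) = -(-2285 + 1784 + (-6365312 + 6365312*√3)) = -(-6365813 + 6365312*√3) = 6365813 - 6365312*√3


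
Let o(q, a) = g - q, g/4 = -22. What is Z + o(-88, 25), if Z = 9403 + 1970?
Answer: 11373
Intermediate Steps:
g = -88 (g = 4*(-22) = -88)
Z = 11373
o(q, a) = -88 - q
Z + o(-88, 25) = 11373 + (-88 - 1*(-88)) = 11373 + (-88 + 88) = 11373 + 0 = 11373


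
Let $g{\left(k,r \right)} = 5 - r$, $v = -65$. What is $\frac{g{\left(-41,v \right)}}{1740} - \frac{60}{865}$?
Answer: $- \frac{877}{30102} \approx -0.029134$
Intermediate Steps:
$\frac{g{\left(-41,v \right)}}{1740} - \frac{60}{865} = \frac{5 - -65}{1740} - \frac{60}{865} = \left(5 + 65\right) \frac{1}{1740} - \frac{12}{173} = 70 \cdot \frac{1}{1740} - \frac{12}{173} = \frac{7}{174} - \frac{12}{173} = - \frac{877}{30102}$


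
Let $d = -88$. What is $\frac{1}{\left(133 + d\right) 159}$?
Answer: $\frac{1}{7155} \approx 0.00013976$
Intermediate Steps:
$\frac{1}{\left(133 + d\right) 159} = \frac{1}{\left(133 - 88\right) 159} = \frac{1}{45 \cdot 159} = \frac{1}{7155}$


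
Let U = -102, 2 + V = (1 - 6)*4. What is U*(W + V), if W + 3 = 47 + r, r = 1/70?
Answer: -78591/35 ≈ -2245.5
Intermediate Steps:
V = -22 (V = -2 + (1 - 6)*4 = -2 - 5*4 = -2 - 20 = -22)
r = 1/70 ≈ 0.014286
W = 3081/70 (W = -3 + (47 + 1/70) = -3 + 3291/70 = 3081/70 ≈ 44.014)
U*(W + V) = -102*(3081/70 - 22) = -102*1541/70 = -78591/35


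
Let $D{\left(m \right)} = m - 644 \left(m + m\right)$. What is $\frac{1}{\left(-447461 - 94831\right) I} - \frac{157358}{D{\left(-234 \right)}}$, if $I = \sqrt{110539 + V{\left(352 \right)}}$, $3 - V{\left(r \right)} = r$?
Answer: $- \frac{78679}{150579} - \frac{\sqrt{110190}}{59755155480} \approx -0.52251$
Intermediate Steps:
$V{\left(r \right)} = 3 - r$
$I = \sqrt{110190}$ ($I = \sqrt{110539 + \left(3 - 352\right)} = \sqrt{110539 - 349} = \sqrt{110190} \approx 331.95$)
$D{\left(m \right)} = - 1287 m$ ($D{\left(m \right)} = m - 644 \cdot 2 m = m - 1288 m = - 1287 m$)
$\frac{1}{\left(-447461 - 94831\right) I} - \frac{157358}{D{\left(-234 \right)}} = \frac{1}{\left(-447461 - 94831\right) \sqrt{110190}} - \frac{157358}{\left(-1287\right) \left(-234\right)} = \frac{\frac{1}{110190} \sqrt{110190}}{-542292} - \frac{157358}{301158} = - \frac{\frac{1}{110190} \sqrt{110190}}{542292} - \frac{78679}{150579} = - \frac{\sqrt{110190}}{59755155480} - \frac{78679}{150579} = - \frac{78679}{150579} - \frac{\sqrt{110190}}{59755155480}$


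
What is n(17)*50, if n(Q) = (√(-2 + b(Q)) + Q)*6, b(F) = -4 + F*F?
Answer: 5100 + 300*√283 ≈ 10147.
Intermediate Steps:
b(F) = -4 + F²
n(Q) = 6*Q + 6*√(-6 + Q²) (n(Q) = (√(-2 + (-4 + Q²)) + Q)*6 = (√(-6 + Q²) + Q)*6 = (Q + √(-6 + Q²))*6 = 6*Q + 6*√(-6 + Q²))
n(17)*50 = (6*17 + 6*√(-6 + 17²))*50 = (102 + 6*√(-6 + 289))*50 = (102 + 6*√283)*50 = 5100 + 300*√283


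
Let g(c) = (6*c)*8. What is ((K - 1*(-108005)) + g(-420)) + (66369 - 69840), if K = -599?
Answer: 83775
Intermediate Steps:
g(c) = 48*c
((K - 1*(-108005)) + g(-420)) + (66369 - 69840) = ((-599 - 1*(-108005)) + 48*(-420)) + (66369 - 69840) = ((-599 + 108005) - 20160) - 3471 = (107406 - 20160) - 3471 = 87246 - 3471 = 83775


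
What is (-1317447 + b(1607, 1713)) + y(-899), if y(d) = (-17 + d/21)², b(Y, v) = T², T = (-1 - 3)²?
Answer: -579303695/441 ≈ -1.3136e+6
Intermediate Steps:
T = 16 (T = (-4)² = 16)
b(Y, v) = 256 (b(Y, v) = 16² = 256)
y(d) = (-17 + d/21)² (y(d) = (-17 + d*(1/21))² = (-17 + d/21)²)
(-1317447 + b(1607, 1713)) + y(-899) = (-1317447 + 256) + (-357 - 899)²/441 = -1317191 + (1/441)*(-1256)² = -1317191 + (1/441)*1577536 = -1317191 + 1577536/441 = -579303695/441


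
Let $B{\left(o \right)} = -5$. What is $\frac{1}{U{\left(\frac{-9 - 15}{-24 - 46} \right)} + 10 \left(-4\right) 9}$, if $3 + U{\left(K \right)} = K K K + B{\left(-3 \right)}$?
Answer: $- \frac{42875}{15776272} \approx -0.0027177$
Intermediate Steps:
$U{\left(K \right)} = -8 + K^{3}$ ($U{\left(K \right)} = -3 + \left(K K K - 5\right) = -3 + \left(K^{2} K - 5\right) = -3 + \left(K^{3} - 5\right) = -3 + \left(-5 + K^{3}\right) = -8 + K^{3}$)
$\frac{1}{U{\left(\frac{-9 - 15}{-24 - 46} \right)} + 10 \left(-4\right) 9} = \frac{1}{\left(-8 + \left(\frac{-9 - 15}{-24 - 46}\right)^{3}\right) + 10 \left(-4\right) 9} = \frac{1}{\left(-8 + \left(- \frac{24}{-70}\right)^{3}\right) - 360} = \frac{1}{\left(-8 + \left(\left(-24\right) \left(- \frac{1}{70}\right)\right)^{3}\right) - 360} = \frac{1}{\left(-8 + \left(\frac{12}{35}\right)^{3}\right) - 360} = \frac{1}{\left(-8 + \frac{1728}{42875}\right) - 360} = \frac{1}{- \frac{341272}{42875} - 360} = \frac{1}{- \frac{15776272}{42875}} = - \frac{42875}{15776272}$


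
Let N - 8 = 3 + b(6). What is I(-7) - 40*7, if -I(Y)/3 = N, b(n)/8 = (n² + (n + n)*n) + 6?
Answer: -3049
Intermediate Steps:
b(n) = 48 + 24*n² (b(n) = 8*((n² + (n + n)*n) + 6) = 8*((n² + (2*n)*n) + 6) = 8*((n² + 2*n²) + 6) = 8*(3*n² + 6) = 8*(6 + 3*n²) = 48 + 24*n²)
N = 923 (N = 8 + (3 + (48 + 24*6²)) = 8 + (3 + (48 + 24*36)) = 8 + (3 + (48 + 864)) = 8 + (3 + 912) = 8 + 915 = 923)
I(Y) = -2769 (I(Y) = -3*923 = -2769)
I(-7) - 40*7 = -2769 - 40*7 = -2769 - 280 = -3049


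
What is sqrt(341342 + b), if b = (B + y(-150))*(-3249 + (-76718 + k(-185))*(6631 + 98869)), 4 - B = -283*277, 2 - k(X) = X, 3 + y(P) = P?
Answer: 2*I*sqrt(157931941456979) ≈ 2.5134e+7*I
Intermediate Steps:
y(P) = -3 + P
k(X) = 2 - X
B = 78395 (B = 4 - (-283)*277 = 4 - 1*(-78391) = 4 + 78391 = 78395)
b = -631727766169258 (b = (78395 + (-3 - 150))*(-3249 + (-76718 + (2 - 1*(-185)))*(6631 + 98869)) = (78395 - 153)*(-3249 + (-76718 + (2 + 185))*105500) = 78242*(-3249 + (-76718 + 187)*105500) = 78242*(-3249 - 76531*105500) = 78242*(-3249 - 8074020500) = 78242*(-8074023749) = -631727766169258)
sqrt(341342 + b) = sqrt(341342 - 631727766169258) = sqrt(-631727765827916) = 2*I*sqrt(157931941456979)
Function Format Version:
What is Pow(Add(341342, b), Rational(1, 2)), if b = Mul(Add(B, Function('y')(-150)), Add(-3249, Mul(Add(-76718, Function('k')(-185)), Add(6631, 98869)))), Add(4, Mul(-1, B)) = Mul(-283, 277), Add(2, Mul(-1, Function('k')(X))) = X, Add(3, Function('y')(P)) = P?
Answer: Mul(2, I, Pow(157931941456979, Rational(1, 2))) ≈ Mul(2.5134e+7, I)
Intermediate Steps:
Function('y')(P) = Add(-3, P)
Function('k')(X) = Add(2, Mul(-1, X))
B = 78395 (B = Add(4, Mul(-1, Mul(-283, 277))) = Add(4, Mul(-1, -78391)) = Add(4, 78391) = 78395)
b = -631727766169258 (b = Mul(Add(78395, Add(-3, -150)), Add(-3249, Mul(Add(-76718, Add(2, Mul(-1, -185))), Add(6631, 98869)))) = Mul(Add(78395, -153), Add(-3249, Mul(Add(-76718, Add(2, 185)), 105500))) = Mul(78242, Add(-3249, Mul(Add(-76718, 187), 105500))) = Mul(78242, Add(-3249, Mul(-76531, 105500))) = Mul(78242, Add(-3249, -8074020500)) = Mul(78242, -8074023749) = -631727766169258)
Pow(Add(341342, b), Rational(1, 2)) = Pow(Add(341342, -631727766169258), Rational(1, 2)) = Pow(-631727765827916, Rational(1, 2)) = Mul(2, I, Pow(157931941456979, Rational(1, 2)))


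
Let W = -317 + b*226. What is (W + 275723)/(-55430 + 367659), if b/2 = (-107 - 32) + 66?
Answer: 242410/312229 ≈ 0.77639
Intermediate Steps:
b = -146 (b = 2*((-107 - 32) + 66) = 2*(-139 + 66) = 2*(-73) = -146)
W = -33313 (W = -317 - 146*226 = -317 - 32996 = -33313)
(W + 275723)/(-55430 + 367659) = (-33313 + 275723)/(-55430 + 367659) = 242410/312229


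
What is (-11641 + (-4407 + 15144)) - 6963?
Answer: -7867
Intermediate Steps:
(-11641 + (-4407 + 15144)) - 6963 = (-11641 + 10737) - 6963 = -904 - 6963 = -7867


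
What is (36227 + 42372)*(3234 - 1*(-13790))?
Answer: 1338069376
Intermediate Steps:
(36227 + 42372)*(3234 - 1*(-13790)) = 78599*(3234 + 13790) = 78599*17024 = 1338069376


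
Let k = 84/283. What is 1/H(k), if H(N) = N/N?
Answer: 1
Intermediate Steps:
k = 84/283 (k = 84*(1/283) = 84/283 ≈ 0.29682)
H(N) = 1
1/H(k) = 1/1 = 1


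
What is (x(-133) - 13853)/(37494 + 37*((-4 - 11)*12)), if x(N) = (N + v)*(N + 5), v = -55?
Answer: 10211/30834 ≈ 0.33116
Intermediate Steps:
x(N) = (-55 + N)*(5 + N) (x(N) = (N - 55)*(N + 5) = (-55 + N)*(5 + N))
(x(-133) - 13853)/(37494 + 37*((-4 - 11)*12)) = ((-275 + (-133)**2 - 50*(-133)) - 13853)/(37494 + 37*((-4 - 11)*12)) = ((-275 + 17689 + 6650) - 13853)/(37494 + 37*(-15*12)) = (24064 - 13853)/(37494 + 37*(-180)) = 10211/(37494 - 6660) = 10211/30834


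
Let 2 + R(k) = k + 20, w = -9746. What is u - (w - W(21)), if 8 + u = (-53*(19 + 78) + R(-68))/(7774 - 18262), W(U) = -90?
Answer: 101193415/10488 ≈ 9648.5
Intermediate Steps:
R(k) = 18 + k (R(k) = -2 + (k + 20) = -2 + (20 + k) = 18 + k)
u = -78713/10488 (u = -8 + (-53*(19 + 78) + (18 - 68))/(7774 - 18262) = -8 + (-53*97 - 50)/(-10488) = -8 + (-5141 - 50)*(-1/10488) = -8 - 5191*(-1/10488) = -8 + 5191/10488 = -78713/10488 ≈ -7.5051)
u - (w - W(21)) = -78713/10488 - (-9746 - 1*(-90)) = -78713/10488 - (-9746 + 90) = -78713/10488 - 1*(-9656) = -78713/10488 + 9656 = 101193415/10488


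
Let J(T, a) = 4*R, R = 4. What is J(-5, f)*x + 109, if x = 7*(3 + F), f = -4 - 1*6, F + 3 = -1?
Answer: -3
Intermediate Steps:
F = -4 (F = -3 - 1 = -4)
f = -10 (f = -4 - 6 = -10)
J(T, a) = 16 (J(T, a) = 4*4 = 16)
x = -7 (x = 7*(3 - 4) = 7*(-1) = -7)
J(-5, f)*x + 109 = 16*(-7) + 109 = -112 + 109 = -3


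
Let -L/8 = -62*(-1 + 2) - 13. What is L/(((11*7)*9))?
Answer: 200/231 ≈ 0.86580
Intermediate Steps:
L = 600 (L = -8*(-62*(-1 + 2) - 13) = -8*(-62 - 13) = -8*(-75) = 600)
L/(((11*7)*9)) = 600/(((11*7)*9)) = 600/((77*9)) = 600/693 = 600*(1/693) = 200/231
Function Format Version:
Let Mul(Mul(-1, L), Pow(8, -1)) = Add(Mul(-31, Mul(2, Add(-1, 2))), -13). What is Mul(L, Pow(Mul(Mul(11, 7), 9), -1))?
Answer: Rational(200, 231) ≈ 0.86580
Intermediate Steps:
L = 600 (L = Mul(-8, Add(Mul(-31, Mul(2, Add(-1, 2))), -13)) = Mul(-8, Add(Mul(-31, Mul(2, 1)), -13)) = Mul(-8, Add(Mul(-31, 2), -13)) = Mul(-8, Add(-62, -13)) = Mul(-8, -75) = 600)
Mul(L, Pow(Mul(Mul(11, 7), 9), -1)) = Mul(600, Pow(Mul(Mul(11, 7), 9), -1)) = Mul(600, Pow(Mul(77, 9), -1)) = Mul(600, Pow(693, -1)) = Mul(600, Rational(1, 693)) = Rational(200, 231)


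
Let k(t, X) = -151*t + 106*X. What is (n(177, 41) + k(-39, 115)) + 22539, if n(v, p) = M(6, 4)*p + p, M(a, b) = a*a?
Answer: 42135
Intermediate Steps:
M(a, b) = a²
n(v, p) = 37*p (n(v, p) = 6²*p + p = 36*p + p = 37*p)
(n(177, 41) + k(-39, 115)) + 22539 = (37*41 + (-151*(-39) + 106*115)) + 22539 = (1517 + (5889 + 12190)) + 22539 = (1517 + 18079) + 22539 = 19596 + 22539 = 42135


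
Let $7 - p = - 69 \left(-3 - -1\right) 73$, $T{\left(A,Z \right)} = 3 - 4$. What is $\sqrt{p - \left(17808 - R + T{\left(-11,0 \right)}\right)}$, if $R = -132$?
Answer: $i \sqrt{28006} \approx 167.35 i$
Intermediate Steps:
$T{\left(A,Z \right)} = -1$
$p = -10067$ ($p = 7 - - 69 \left(-3 - -1\right) 73 = 7 - - 69 \left(-3 + 1\right) 73 = 7 - \left(-69\right) \left(-2\right) 73 = 7 - 138 \cdot 73 = 7 - 10074 = -10067$)
$\sqrt{p - \left(17808 - R + T{\left(-11,0 \right)}\right)} = \sqrt{-10067 - 17939} = \sqrt{-28006} = i \sqrt{28006}$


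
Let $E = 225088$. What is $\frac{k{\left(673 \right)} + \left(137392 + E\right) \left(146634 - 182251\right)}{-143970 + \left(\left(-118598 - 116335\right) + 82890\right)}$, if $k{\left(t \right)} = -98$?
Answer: $\frac{12910450258}{296013} \approx 43615.0$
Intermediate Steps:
$\frac{k{\left(673 \right)} + \left(137392 + E\right) \left(146634 - 182251\right)}{-143970 + \left(\left(-118598 - 116335\right) + 82890\right)} = \frac{-98 + \left(137392 + 225088\right) \left(146634 - 182251\right)}{-143970 + \left(\left(-118598 - 116335\right) + 82890\right)} = \frac{-98 + 362480 \left(-35617\right)}{-143970 + \left(-234933 + 82890\right)} = \frac{-98 - 12910450160}{-143970 - 152043} = - \frac{12910450258}{-296013} = \left(-12910450258\right) \left(- \frac{1}{296013}\right) = \frac{12910450258}{296013}$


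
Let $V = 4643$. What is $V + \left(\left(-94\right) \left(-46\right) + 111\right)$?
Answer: $9078$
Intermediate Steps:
$V + \left(\left(-94\right) \left(-46\right) + 111\right) = 4643 + \left(\left(-94\right) \left(-46\right) + 111\right) = 4643 + \left(4324 + 111\right) = 4643 + 4435 = 9078$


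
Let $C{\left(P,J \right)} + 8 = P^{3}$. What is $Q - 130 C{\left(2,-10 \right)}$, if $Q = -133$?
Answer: $-133$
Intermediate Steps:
$C{\left(P,J \right)} = -8 + P^{3}$
$Q - 130 C{\left(2,-10 \right)} = -133 - 130 \left(-8 + 2^{3}\right) = -133 - 130 \left(-8 + 8\right) = -133 - 0 = -133 + 0 = -133$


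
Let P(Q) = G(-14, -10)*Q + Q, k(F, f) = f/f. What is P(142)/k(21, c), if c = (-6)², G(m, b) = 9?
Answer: 1420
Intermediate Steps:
c = 36
k(F, f) = 1
P(Q) = 10*Q (P(Q) = 9*Q + Q = 10*Q)
P(142)/k(21, c) = (10*142)/1 = 1420*1 = 1420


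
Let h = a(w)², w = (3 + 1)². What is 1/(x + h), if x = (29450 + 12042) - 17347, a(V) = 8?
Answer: 1/24209 ≈ 4.1307e-5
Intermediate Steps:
w = 16 (w = 4² = 16)
x = 24145 (x = 41492 - 17347 = 24145)
h = 64 (h = 8² = 64)
1/(x + h) = 1/(24145 + 64) = 1/24209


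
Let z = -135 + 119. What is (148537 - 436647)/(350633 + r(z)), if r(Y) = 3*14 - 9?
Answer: -144055/175333 ≈ -0.82161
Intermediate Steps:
z = -16
r(Y) = 33 (r(Y) = 42 - 9 = 33)
(148537 - 436647)/(350633 + r(z)) = (148537 - 436647)/(350633 + 33) = -288110/350666 = -288110*1/350666 = -144055/175333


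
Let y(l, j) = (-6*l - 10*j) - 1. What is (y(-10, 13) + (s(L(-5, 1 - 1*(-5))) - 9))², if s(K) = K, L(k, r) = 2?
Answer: 6084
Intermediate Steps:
y(l, j) = -1 - 10*j - 6*l (y(l, j) = (-10*j - 6*l) - 1 = -1 - 10*j - 6*l)
(y(-10, 13) + (s(L(-5, 1 - 1*(-5))) - 9))² = ((-1 - 10*13 - 6*(-10)) + (2 - 9))² = ((-1 - 130 + 60) - 7)² = (-71 - 7)² = (-78)² = 6084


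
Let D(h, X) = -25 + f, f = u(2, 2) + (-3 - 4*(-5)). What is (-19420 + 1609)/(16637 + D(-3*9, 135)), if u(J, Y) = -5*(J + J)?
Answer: -17811/16609 ≈ -1.0724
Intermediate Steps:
u(J, Y) = -10*J
f = -3 (f = -10*2 + (-3 - 4*(-5)) = -20 + (-3 + 20) = -20 + 17 = -3)
D(h, X) = -28 (D(h, X) = -25 - 3 = -28)
(-19420 + 1609)/(16637 + D(-3*9, 135)) = (-19420 + 1609)/(16637 - 28) = -17811/16609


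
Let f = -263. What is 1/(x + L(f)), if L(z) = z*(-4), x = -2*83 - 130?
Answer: 1/756 ≈ 0.0013228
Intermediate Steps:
x = -296 (x = -166 - 130 = -296)
L(z) = -4*z
1/(x + L(f)) = 1/(-296 - 4*(-263)) = 1/(-296 + 1052) = 1/756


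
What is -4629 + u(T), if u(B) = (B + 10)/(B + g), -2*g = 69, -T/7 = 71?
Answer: -4919653/1063 ≈ -4628.1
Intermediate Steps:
T = -497 (T = -7*71 = -497)
g = -69/2 (g = -1/2*69 = -69/2 ≈ -34.500)
u(B) = (10 + B)/(-69/2 + B) (u(B) = (B + 10)/(B - 69/2) = (10 + B)/(-69/2 + B))
-4629 + u(T) = -4629 + 2*(10 - 497)/(-69 + 2*(-497)) = -4629 + 2*(-487)/(-69 - 994) = -4629 + 2*(-487)/(-1063) = -4629 + 2*(-1/1063)*(-487) = -4629 + 974/1063 = -4919653/1063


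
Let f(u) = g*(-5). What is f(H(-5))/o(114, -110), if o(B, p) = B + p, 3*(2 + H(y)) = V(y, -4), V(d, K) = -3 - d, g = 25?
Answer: -125/4 ≈ -31.250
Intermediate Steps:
H(y) = -3 - y/3 (H(y) = -2 + (-3 - y)/3 = -2 + (-1 - y/3) = -3 - y/3)
f(u) = -125 (f(u) = 25*(-5) = -125)
f(H(-5))/o(114, -110) = -125/(114 - 110) = -125/4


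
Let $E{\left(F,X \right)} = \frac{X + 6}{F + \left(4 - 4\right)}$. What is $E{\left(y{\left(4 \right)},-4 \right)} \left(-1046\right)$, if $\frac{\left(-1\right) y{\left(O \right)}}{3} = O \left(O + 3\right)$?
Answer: $\frac{523}{21} \approx 24.905$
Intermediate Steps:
$y{\left(O \right)} = - 3 O \left(3 + O\right)$ ($y{\left(O \right)} = - 3 O \left(O + 3\right) = - 3 O \left(3 + O\right)$)
$E{\left(F,X \right)} = \frac{6 + X}{F}$ ($E{\left(F,X \right)} = \frac{6 + X}{F + \left(4 - 4\right)} = \frac{6 + X}{F + 0} = \frac{6 + X}{F}$)
$E{\left(y{\left(4 \right)},-4 \right)} \left(-1046\right) = \frac{6 - 4}{\left(-3\right) 4 \left(3 + 4\right)} \left(-1046\right) = \frac{1}{\left(-3\right) 4 \cdot 7} \cdot 2 \left(-1046\right) = \frac{1}{-84} \cdot 2 \left(-1046\right) = \left(- \frac{1}{84}\right) 2 \left(-1046\right) = \left(- \frac{1}{42}\right) \left(-1046\right) = \frac{523}{21}$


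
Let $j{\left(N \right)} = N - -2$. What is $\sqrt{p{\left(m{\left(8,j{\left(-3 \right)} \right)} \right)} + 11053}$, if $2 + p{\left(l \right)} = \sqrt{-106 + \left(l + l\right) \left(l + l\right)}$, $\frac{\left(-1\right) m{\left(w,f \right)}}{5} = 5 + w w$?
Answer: $\sqrt{11051 + \sqrt{475994}} \approx 108.36$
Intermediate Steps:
$j{\left(N \right)} = 2 + N$ ($j{\left(N \right)} = N + 2 = 2 + N$)
$m{\left(w,f \right)} = -25 - 5 w^{2}$ ($m{\left(w,f \right)} = - 5 \left(5 + w w\right) = - 5 \left(5 + w^{2}\right) = -25 - 5 w^{2}$)
$p{\left(l \right)} = -2 + \sqrt{-106 + 4 l^{2}}$ ($p{\left(l \right)} = -2 + \sqrt{-106 + \left(l + l\right) \left(l + l\right)} = -2 + \sqrt{-106 + 2 l 2 l} = -2 + \sqrt{-106 + 4 l^{2}}$)
$\sqrt{p{\left(m{\left(8,j{\left(-3 \right)} \right)} \right)} + 11053} = \sqrt{\left(-2 + \sqrt{-106 + 4 \left(-25 - 5 \cdot 8^{2}\right)^{2}}\right) + 11053} = \sqrt{\left(-2 + \sqrt{-106 + 4 \left(-25 - 320\right)^{2}}\right) + 11053} = \sqrt{\left(-2 + \sqrt{-106 + 4 \left(-345\right)^{2}}\right) + 11053} = \sqrt{\left(-2 + \sqrt{-106 + 4 \cdot 119025}\right) + 11053} = \sqrt{\left(-2 + \sqrt{-106 + 476100}\right) + 11053} = \sqrt{\left(-2 + \sqrt{475994}\right) + 11053} = \sqrt{11051 + \sqrt{475994}}$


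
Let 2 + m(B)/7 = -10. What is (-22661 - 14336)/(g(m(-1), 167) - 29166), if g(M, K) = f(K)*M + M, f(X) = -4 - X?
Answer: 36997/14886 ≈ 2.4854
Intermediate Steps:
m(B) = -84 (m(B) = -14 + 7*(-10) = -14 - 70 = -84)
g(M, K) = M + M*(-4 - K) (g(M, K) = (-4 - K)*M + M = M*(-4 - K) + M = M + M*(-4 - K))
(-22661 - 14336)/(g(m(-1), 167) - 29166) = (-22661 - 14336)/(-1*(-84)*(3 + 167) - 29166) = -36997/(-1*(-84)*170 - 29166) = -36997/(14280 - 29166) = -36997/(-14886) = -36997*(-1/14886) = 36997/14886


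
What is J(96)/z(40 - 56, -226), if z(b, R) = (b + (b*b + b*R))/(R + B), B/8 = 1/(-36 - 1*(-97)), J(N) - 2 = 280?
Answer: -971349/58804 ≈ -16.518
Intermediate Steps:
J(N) = 282 (J(N) = 2 + 280 = 282)
B = 8/61 (B = 8/(-36 - 1*(-97)) = 8/(-36 + 97) = 8/61 ≈ 0.13115)
z(b, R) = (b + b² + R*b)/(8/61 + R) (z(b, R) = (b + (b*b + b*R))/(R + 8/61) = (b + (b² + R*b))/(8/61 + R) = (b + b² + R*b)/(8/61 + R))
J(96)/z(40 - 56, -226) = 282/((61*(40 - 56)*(1 - 226 + (40 - 56))/(8 + 61*(-226)))) = 282/((61*(-16)*(1 - 226 - 16)/(8 - 13786))) = 282/((61*(-16)*(-241)/(-13778))) = 282/((61*(-16)*(-1/13778)*(-241))) = 282/(-117608/6889) = 282*(-6889/117608) = -971349/58804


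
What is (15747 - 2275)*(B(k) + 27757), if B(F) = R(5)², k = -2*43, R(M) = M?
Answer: 374279104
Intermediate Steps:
k = -86
B(F) = 25 (B(F) = 5² = 25)
(15747 - 2275)*(B(k) + 27757) = (15747 - 2275)*(25 + 27757) = 13472*27782 = 374279104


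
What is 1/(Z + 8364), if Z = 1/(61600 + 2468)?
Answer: 64068/535864753 ≈ 0.00011956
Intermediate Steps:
Z = 1/64068 ≈ 1.5608e-5
1/(Z + 8364) = 1/(1/64068 + 8364) = 1/(535864753/64068) = 64068/535864753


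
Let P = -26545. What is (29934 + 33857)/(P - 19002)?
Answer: -63791/45547 ≈ -1.4006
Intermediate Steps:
(29934 + 33857)/(P - 19002) = (29934 + 33857)/(-26545 - 19002) = 63791/(-45547) = 63791*(-1/45547) = -63791/45547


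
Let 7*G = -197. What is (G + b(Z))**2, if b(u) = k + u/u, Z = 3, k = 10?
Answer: 14400/49 ≈ 293.88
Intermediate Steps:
G = -197/7 (G = (1/7)*(-197) = -197/7 ≈ -28.143)
b(u) = 11 (b(u) = 10 + u/u = 10 + 1 = 11)
(G + b(Z))**2 = (-197/7 + 11)**2 = (-120/7)**2 = 14400/49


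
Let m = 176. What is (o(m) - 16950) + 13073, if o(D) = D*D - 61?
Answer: 27038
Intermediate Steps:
o(D) = -61 + D² (o(D) = D² - 61 = -61 + D²)
(o(m) - 16950) + 13073 = ((-61 + 176²) - 16950) + 13073 = ((-61 + 30976) - 16950) + 13073 = (30915 - 16950) + 13073 = 13965 + 13073 = 27038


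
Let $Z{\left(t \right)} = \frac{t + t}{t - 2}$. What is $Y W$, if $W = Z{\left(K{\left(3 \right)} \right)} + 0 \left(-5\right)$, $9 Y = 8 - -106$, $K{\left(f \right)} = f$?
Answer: $76$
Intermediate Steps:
$Y = \frac{38}{3}$ ($Y = \frac{8 - -106}{9} = \frac{8 + 106}{9} = \frac{1}{9} \cdot 114 = \frac{38}{3} \approx 12.667$)
$Z{\left(t \right)} = \frac{2 t}{-2 + t}$
$W = 6$ ($W = 2 \cdot 3 \frac{1}{-2 + 3} + 0 \left(-5\right) = 2 \cdot 3 \cdot 1^{-1} + 0 = 2 \cdot 3 \cdot 1 + 0 = 6 + 0 = 6$)
$Y W = \frac{38}{3} \cdot 6 = 76$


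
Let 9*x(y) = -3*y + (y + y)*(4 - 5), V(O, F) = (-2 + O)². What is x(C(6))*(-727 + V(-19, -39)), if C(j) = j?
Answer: 2860/3 ≈ 953.33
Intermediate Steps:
x(y) = -5*y/9 (x(y) = (-3*y + (y + y)*(4 - 5))/9 = (-3*y + (2*y)*(-1))/9 = (-3*y - 2*y)/9 = (-5*y)/9 = -5*y/9)
x(C(6))*(-727 + V(-19, -39)) = (-5/9*6)*(-727 + (-2 - 19)²) = -10*(-727 + (-21)²)/3 = -10*(-727 + 441)/3 = -10/3*(-286) = 2860/3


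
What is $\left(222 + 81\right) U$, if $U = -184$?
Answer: $-55752$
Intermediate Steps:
$\left(222 + 81\right) U = \left(222 + 81\right) \left(-184\right) = 303 \left(-184\right) = -55752$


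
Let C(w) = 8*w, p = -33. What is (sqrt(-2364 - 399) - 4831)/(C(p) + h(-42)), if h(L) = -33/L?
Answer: 67634/3685 - 42*I*sqrt(307)/3685 ≈ 18.354 - 0.1997*I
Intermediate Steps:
(sqrt(-2364 - 399) - 4831)/(C(p) + h(-42)) = (sqrt(-2364 - 399) - 4831)/(8*(-33) - 33/(-42)) = (sqrt(-2763) - 4831)/(-264 - 33*(-1/42)) = (3*I*sqrt(307) - 4831)/(-264 + 11/14) = (-4831 + 3*I*sqrt(307))/(-3685/14) = (-4831 + 3*I*sqrt(307))*(-14/3685) = 67634/3685 - 42*I*sqrt(307)/3685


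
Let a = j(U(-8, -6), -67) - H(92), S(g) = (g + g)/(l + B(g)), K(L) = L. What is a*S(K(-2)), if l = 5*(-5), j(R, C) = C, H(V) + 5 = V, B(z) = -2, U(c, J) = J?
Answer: -616/27 ≈ -22.815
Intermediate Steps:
H(V) = -5 + V
l = -25
S(g) = -2*g/27 (S(g) = (g + g)/(-25 - 2) = (2*g)/(-27) = (2*g)*(-1/27) = -2*g/27)
a = -154 (a = -67 - (-5 + 92) = -67 - 1*87 = -67 - 87 = -154)
a*S(K(-2)) = -(-308)*(-2)/27 = -154*4/27 = -616/27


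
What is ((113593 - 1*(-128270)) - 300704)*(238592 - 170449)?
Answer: -4009602263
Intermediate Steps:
((113593 - 1*(-128270)) - 300704)*(238592 - 170449) = ((113593 + 128270) - 300704)*68143 = (241863 - 300704)*68143 = -58841*68143 = -4009602263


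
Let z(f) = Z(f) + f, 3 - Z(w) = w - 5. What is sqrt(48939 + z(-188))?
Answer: sqrt(48947) ≈ 221.24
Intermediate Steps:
Z(w) = 8 - w (Z(w) = 3 - (w - 5) = 3 - (-5 + w) = 3 + (5 - w) = 8 - w)
z(f) = 8 (z(f) = (8 - f) + f = 8)
sqrt(48939 + z(-188)) = sqrt(48939 + 8) = sqrt(48947)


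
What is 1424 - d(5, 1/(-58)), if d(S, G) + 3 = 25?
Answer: 1402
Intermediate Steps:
d(S, G) = 22 (d(S, G) = -3 + 25 = 22)
1424 - d(5, 1/(-58)) = 1424 - 1*22 = 1424 - 22 = 1402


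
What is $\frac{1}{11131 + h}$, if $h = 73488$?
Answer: $\frac{1}{84619} \approx 1.1818 \cdot 10^{-5}$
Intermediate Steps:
$\frac{1}{11131 + h} = \frac{1}{11131 + 73488} = \frac{1}{84619}$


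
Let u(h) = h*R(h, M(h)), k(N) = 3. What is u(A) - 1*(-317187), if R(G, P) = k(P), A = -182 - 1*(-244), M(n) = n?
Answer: 317373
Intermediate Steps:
A = 62 (A = -182 + 244 = 62)
R(G, P) = 3
u(h) = 3*h (u(h) = h*3 = 3*h)
u(A) - 1*(-317187) = 3*62 - 1*(-317187) = 186 + 317187 = 317373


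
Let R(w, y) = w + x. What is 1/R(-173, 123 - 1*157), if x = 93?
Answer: -1/80 ≈ -0.012500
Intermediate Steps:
R(w, y) = 93 + w (R(w, y) = w + 93 = 93 + w)
1/R(-173, 123 - 1*157) = 1/(93 - 173) = 1/(-80) = -1/80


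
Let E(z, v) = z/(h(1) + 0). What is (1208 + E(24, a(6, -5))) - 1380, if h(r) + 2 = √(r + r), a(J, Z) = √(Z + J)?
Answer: -196 - 12*√2 ≈ -212.97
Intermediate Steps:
a(J, Z) = √(J + Z)
h(r) = -2 + √2*√r (h(r) = -2 + √(r + r) = -2 + √(2*r) = -2 + √2*√r)
E(z, v) = z/(-2 + √2) (E(z, v) = z/((-2 + √2*√1) + 0) = z/((-2 + √2*1) + 0) = z/((-2 + √2) + 0) = z/(-2 + √2))
(1208 + E(24, a(6, -5))) - 1380 = (1208 + (-1*24 - ½*24*√2)) - 1380 = (1208 + (-24 - 12*√2)) - 1380 = (1184 - 12*√2) - 1380 = -196 - 12*√2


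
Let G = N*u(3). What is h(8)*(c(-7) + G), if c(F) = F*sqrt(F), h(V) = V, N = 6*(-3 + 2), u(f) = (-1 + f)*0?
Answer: -56*I*sqrt(7) ≈ -148.16*I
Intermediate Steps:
u(f) = 0
N = -6 (N = 6*(-1) = -6)
c(F) = F**(3/2)
G = 0 (G = -6*0 = 0)
h(8)*(c(-7) + G) = 8*((-7)**(3/2) + 0) = 8*(-7*I*sqrt(7) + 0) = 8*(-7*I*sqrt(7)) = -56*I*sqrt(7)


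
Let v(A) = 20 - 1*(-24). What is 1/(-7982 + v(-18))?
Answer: -1/7938 ≈ -0.00012598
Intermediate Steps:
v(A) = 44 (v(A) = 20 + 24 = 44)
1/(-7982 + v(-18)) = 1/(-7982 + 44) = 1/(-7938) = -1/7938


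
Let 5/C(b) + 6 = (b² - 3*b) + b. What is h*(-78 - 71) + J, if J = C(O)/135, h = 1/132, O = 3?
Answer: -4067/3564 ≈ -1.1411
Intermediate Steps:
C(b) = 5/(-6 + b² - 2*b) (C(b) = 5/(-6 + ((b² - 3*b) + b)) = 5/(-6 + (b² - 2*b)) = 5/(-6 + b² - 2*b))
h = 1/132 ≈ 0.0075758
J = -1/81 (J = (5/(-6 + 3² - 2*3))/135 = (5/(-6 + 9 - 6))*(1/135) = (5/(-3))*(1/135) = (5*(-⅓))*(1/135) = -5/3*1/135 = -1/81 ≈ -0.012346)
h*(-78 - 71) + J = (-78 - 71)/132 - 1/81 = (1/132)*(-149) - 1/81 = -149/132 - 1/81 = -4067/3564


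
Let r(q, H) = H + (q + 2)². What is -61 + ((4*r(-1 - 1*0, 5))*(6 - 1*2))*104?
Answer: 9923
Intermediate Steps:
r(q, H) = H + (2 + q)²
-61 + ((4*r(-1 - 1*0, 5))*(6 - 1*2))*104 = -61 + ((4*(5 + (2 + (-1 - 1*0))²))*(6 - 1*2))*104 = -61 + ((4*(5 + (2 + (-1 + 0))²))*(6 - 2))*104 = -61 + ((4*(5 + (2 - 1)²))*4)*104 = -61 + ((4*(5 + 1²))*4)*104 = -61 + ((4*(5 + 1))*4)*104 = -61 + ((4*6)*4)*104 = -61 + (24*4)*104 = -61 + 96*104 = -61 + 9984 = 9923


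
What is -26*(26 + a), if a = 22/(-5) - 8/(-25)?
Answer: -14248/25 ≈ -569.92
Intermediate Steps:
a = -102/25 (a = 22*(-⅕) - 8*(-1/25) = -22/5 + 8/25 = -102/25 ≈ -4.0800)
-26*(26 + a) = -26*(26 - 102/25) = -26*548/25 = -14248/25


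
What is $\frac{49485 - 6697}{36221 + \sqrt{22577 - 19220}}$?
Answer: $\frac{387456037}{327989371} - \frac{32091 \sqrt{373}}{327989371} \approx 1.1794$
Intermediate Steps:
$\frac{49485 - 6697}{36221 + \sqrt{22577 - 19220}} = \frac{42788}{36221 + \sqrt{3357}} = \frac{42788}{36221 + 3 \sqrt{373}}$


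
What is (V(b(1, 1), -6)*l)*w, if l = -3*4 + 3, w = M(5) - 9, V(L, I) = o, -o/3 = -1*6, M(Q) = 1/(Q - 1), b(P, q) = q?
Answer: 2835/2 ≈ 1417.5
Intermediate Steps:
M(Q) = 1/(-1 + Q)
o = 18 (o = -(-3)*6 = -3*(-6) = 18)
V(L, I) = 18
w = -35/4 (w = 1/(-1 + 5) - 9 = 1/4 - 9 = -35/4 ≈ -8.7500)
l = -9 (l = -12 + 3 = -9)
(V(b(1, 1), -6)*l)*w = (18*(-9))*(-35/4) = -162*(-35/4) = 2835/2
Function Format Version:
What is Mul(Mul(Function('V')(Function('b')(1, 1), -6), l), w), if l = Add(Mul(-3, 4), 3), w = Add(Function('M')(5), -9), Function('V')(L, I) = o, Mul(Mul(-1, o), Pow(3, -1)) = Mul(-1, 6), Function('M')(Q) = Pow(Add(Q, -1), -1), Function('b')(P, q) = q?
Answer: Rational(2835, 2) ≈ 1417.5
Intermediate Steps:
Function('M')(Q) = Pow(Add(-1, Q), -1)
o = 18 (o = Mul(-3, Mul(-1, 6)) = Mul(-3, -6) = 18)
Function('V')(L, I) = 18
w = Rational(-35, 4) (w = Add(Pow(Add(-1, 5), -1), -9) = Add(Pow(4, -1), -9) = Add(Rational(1, 4), -9) = Rational(-35, 4) ≈ -8.7500)
l = -9 (l = Add(-12, 3) = -9)
Mul(Mul(Function('V')(Function('b')(1, 1), -6), l), w) = Mul(Mul(18, -9), Rational(-35, 4)) = Mul(-162, Rational(-35, 4)) = Rational(2835, 2)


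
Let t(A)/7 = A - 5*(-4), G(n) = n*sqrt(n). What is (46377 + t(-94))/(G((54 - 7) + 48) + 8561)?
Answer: 392598899/72433346 - 4356605*sqrt(95)/72433346 ≈ 4.8339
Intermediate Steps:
G(n) = n**(3/2)
t(A) = 140 + 7*A (t(A) = 7*(A - 5*(-4)) = 7*(A + 20) = 7*(20 + A) = 140 + 7*A)
(46377 + t(-94))/(G((54 - 7) + 48) + 8561) = (46377 + (140 + 7*(-94)))/(((54 - 7) + 48)**(3/2) + 8561) = (46377 + (140 - 658))/((47 + 48)**(3/2) + 8561) = (46377 - 518)/(95**(3/2) + 8561) = 45859/(95*sqrt(95) + 8561) = 45859/(8561 + 95*sqrt(95))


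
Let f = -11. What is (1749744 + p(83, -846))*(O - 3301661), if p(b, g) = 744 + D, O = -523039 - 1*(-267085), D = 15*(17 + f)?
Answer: -6227882551470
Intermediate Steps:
D = 90 (D = 15*(17 - 11) = 15*6 = 90)
O = -255954 (O = -523039 + 267085 = -255954)
p(b, g) = 834 (p(b, g) = 744 + 90 = 834)
(1749744 + p(83, -846))*(O - 3301661) = (1749744 + 834)*(-255954 - 3301661) = 1750578*(-3557615) = -6227882551470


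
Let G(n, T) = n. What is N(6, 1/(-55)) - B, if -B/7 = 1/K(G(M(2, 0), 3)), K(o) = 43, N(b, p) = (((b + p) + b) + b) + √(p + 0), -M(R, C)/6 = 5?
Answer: 42912/2365 + I*√55/55 ≈ 18.145 + 0.13484*I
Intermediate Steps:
M(R, C) = -30 (M(R, C) = -6*5 = -30)
N(b, p) = p + √p + 3*b (N(b, p) = ((p + 2*b) + b) + √p = (p + 3*b) + √p = p + √p + 3*b)
B = -7/43 ≈ -0.16279
N(6, 1/(-55)) - B = (1/(-55) + √(1/(-55)) + 3*6) - 1*(-7/43) = (-1/55 + √(-1/55) + 18) + 7/43 = (-1/55 + I*√55/55 + 18) + 7/43 = (989/55 + I*√55/55) + 7/43 = 42912/2365 + I*√55/55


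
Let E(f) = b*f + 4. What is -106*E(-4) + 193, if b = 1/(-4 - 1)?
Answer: -1579/5 ≈ -315.80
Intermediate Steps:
b = -⅕ (b = 1/(-5) = -⅕ ≈ -0.20000)
E(f) = 4 - f/5 (E(f) = -f/5 + 4 = 4 - f/5)
-106*E(-4) + 193 = -106*(4 - ⅕*(-4)) + 193 = -106*(4 + ⅘) + 193 = -106*24/5 + 193 = -2544/5 + 193 = -1579/5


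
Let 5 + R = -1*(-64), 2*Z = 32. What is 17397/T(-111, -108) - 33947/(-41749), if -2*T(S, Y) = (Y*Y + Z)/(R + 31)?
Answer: -78517363/293752 ≈ -267.29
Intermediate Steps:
Z = 16 (Z = (½)*32 = 16)
R = 59 (R = -5 - 1*(-64) = -5 + 64 = 59)
T(S, Y) = -4/45 - Y²/180 (T(S, Y) = -(Y*Y + 16)/(2*(59 + 31)) = -(Y² + 16)/(2*90) = -(16 + Y²)/(2*90) = -(8/45 + Y²/90)/2 = -4/45 - Y²/180)
17397/T(-111, -108) - 33947/(-41749) = 17397/(-4/45 - 1/180*(-108)²) - 33947/(-41749) = 17397/(-4/45 - 1/180*11664) - 33947*(-1/41749) = 17397/(-4/45 - 324/5) + 409/503 = 17397/(-584/9) + 409/503 = 17397*(-9/584) + 409/503 = -156573/584 + 409/503 = -78517363/293752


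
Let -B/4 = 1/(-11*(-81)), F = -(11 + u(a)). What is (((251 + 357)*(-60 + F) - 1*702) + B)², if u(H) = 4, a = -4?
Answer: 1701982120867396/793881 ≈ 2.1439e+9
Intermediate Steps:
F = -15 (F = -(11 + 4) = -1*15 = -15)
B = -4/891 (B = -4/((-11*(-81))) = -4/891 ≈ -0.0044893)
(((251 + 357)*(-60 + F) - 1*702) + B)² = (((251 + 357)*(-60 - 15) - 1*702) - 4/891)² = ((608*(-75) - 702) - 4/891)² = ((-45600 - 702) - 4/891)² = (-46302 - 4/891)² = (-41255086/891)² = 1701982120867396/793881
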